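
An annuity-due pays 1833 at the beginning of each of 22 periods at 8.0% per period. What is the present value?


PV_due = PMT * (1-(1+i)^(-n))/i * (1+i)
PV_immediate = 18697.9631
PV_due = 18697.9631 * 1.08
= 20193.8002


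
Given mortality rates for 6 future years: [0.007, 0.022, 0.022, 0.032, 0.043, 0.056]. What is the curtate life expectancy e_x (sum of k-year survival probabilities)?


e_x = sum_{k=1}^{n} k_p_x
k_p_x values:
  1_p_x = 0.993
  2_p_x = 0.971154
  3_p_x = 0.949789
  4_p_x = 0.919395
  5_p_x = 0.879861
  6_p_x = 0.830589
e_x = 5.5438


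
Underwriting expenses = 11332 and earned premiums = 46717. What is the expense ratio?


Expense ratio = expenses / premiums
= 11332 / 46717
= 0.2426


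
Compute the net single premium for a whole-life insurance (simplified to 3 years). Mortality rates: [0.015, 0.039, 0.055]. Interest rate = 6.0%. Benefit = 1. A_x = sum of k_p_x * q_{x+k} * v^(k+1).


v = 0.943396
Year 0: k_p_x=1.0, q=0.015, term=0.014151
Year 1: k_p_x=0.985, q=0.039, term=0.034189
Year 2: k_p_x=0.946585, q=0.055, term=0.043712
A_x = 0.0921


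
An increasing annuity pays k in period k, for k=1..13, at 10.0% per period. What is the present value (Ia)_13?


(Ia)_n = sum_{k=1}^{n} k * v^k, v = 1/(1+i)
v = 0.909091
Sum computed term by term:
(Ia)_13 = 40.4805


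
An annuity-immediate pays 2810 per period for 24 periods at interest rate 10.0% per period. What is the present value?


PV = PMT * (1 - (1+i)^(-n)) / i
= 2810 * (1 - (1+0.1)^(-24)) / 0.1
= 2810 * (1 - 0.101526) / 0.1
= 2810 * 8.984744
= 25247.1307


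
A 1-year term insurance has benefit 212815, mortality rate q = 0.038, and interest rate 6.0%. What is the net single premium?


NSP = benefit * q * v
v = 1/(1+i) = 0.943396
NSP = 212815 * 0.038 * 0.943396
= 7629.217


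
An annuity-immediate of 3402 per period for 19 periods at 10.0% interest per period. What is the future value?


FV = PMT * ((1+i)^n - 1) / i
= 3402 * ((1.1)^19 - 1) / 0.1
= 3402 * (6.115909 - 1) / 0.1
= 174043.2257


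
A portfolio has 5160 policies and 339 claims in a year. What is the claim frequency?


frequency = claims / policies
= 339 / 5160
= 0.0657


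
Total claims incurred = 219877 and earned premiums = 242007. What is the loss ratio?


Loss ratio = claims / premiums
= 219877 / 242007
= 0.9086


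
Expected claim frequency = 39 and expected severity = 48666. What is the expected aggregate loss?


E[S] = E[N] * E[X]
= 39 * 48666
= 1.8980e+06


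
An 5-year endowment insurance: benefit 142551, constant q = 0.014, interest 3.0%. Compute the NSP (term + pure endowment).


Term component = 8894.8348
Pure endowment = 5_p_x * v^5 * benefit = 0.931933 * 0.862609 * 142551 = 114595.8049
NSP = 123490.6397


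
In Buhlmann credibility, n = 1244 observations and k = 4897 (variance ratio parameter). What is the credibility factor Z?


Z = n / (n + k)
= 1244 / (1244 + 4897)
= 1244 / 6141
= 0.2026


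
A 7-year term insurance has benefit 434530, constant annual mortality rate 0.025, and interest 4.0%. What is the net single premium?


NSP = benefit * sum_{k=0}^{n-1} k_p_x * q * v^(k+1)
With constant q=0.025, v=0.961538
Sum = 0.139807
NSP = 434530 * 0.139807
= 60750.5075


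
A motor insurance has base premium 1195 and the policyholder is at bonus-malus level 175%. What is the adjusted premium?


adjusted = base * BM_level / 100
= 1195 * 175 / 100
= 1195 * 1.75
= 2091.25


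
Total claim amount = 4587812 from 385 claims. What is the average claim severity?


severity = total / number
= 4587812 / 385
= 11916.3948


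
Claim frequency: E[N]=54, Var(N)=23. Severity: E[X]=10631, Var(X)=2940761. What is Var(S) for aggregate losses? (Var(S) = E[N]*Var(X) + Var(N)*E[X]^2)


Var(S) = E[N]*Var(X) + Var(N)*E[X]^2
= 54*2940761 + 23*10631^2
= 158801094 + 2599417703
= 2.7582e+09


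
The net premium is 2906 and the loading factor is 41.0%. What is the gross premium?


Gross = net * (1 + loading)
= 2906 * (1 + 0.41)
= 2906 * 1.41
= 4097.46


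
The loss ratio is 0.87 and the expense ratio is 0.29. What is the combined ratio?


Combined ratio = loss ratio + expense ratio
= 0.87 + 0.29
= 1.16


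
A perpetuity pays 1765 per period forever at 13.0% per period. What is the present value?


PV = PMT / i
= 1765 / 0.13
= 13576.9231


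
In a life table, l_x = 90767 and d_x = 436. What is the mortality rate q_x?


q_x = d_x / l_x
= 436 / 90767
= 0.0048


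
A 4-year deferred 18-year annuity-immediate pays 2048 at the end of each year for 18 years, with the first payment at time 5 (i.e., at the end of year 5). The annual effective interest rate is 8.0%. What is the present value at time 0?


PV at time 4 of the 18-year annuity-immediate:
a_n = 2048 * (1-(1+0.08)^(-18))/0.08 = 19193.6249
Discount back 4 years to time 0:
PV = 19193.6249 * (1+0.08)^(-4)
= 19193.6249 * 0.73503
= 14107.8873


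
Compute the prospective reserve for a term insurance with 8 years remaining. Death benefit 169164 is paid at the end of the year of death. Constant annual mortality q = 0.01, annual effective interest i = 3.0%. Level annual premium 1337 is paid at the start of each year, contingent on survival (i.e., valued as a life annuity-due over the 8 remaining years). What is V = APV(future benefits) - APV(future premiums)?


v = 1/(1+i) = 0.970874
APV(future benefits) per unit = sum_{k=0}^{7} k_p_x * q * v^(k+1) = 0.067894
APV(future benefits) = 169164 * 0.067894 = 11485.2552
Life annuity-due factor ä_{x:8} = sum_{k=0}^{7} k_p_x * v^k = 6.993103
APV(future premiums) = 1337 * 6.993103 = 9349.7788
V = 11485.2552 - 9349.7788
= 2135.4764


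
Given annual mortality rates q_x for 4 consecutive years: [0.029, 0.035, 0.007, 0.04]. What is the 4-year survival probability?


p_k = 1 - q_k for each year
Survival = product of (1 - q_k)
= 0.971 * 0.965 * 0.993 * 0.96
= 0.8932


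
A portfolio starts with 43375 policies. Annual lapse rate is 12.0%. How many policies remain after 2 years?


remaining = initial * (1 - lapse)^years
= 43375 * (1 - 0.12)^2
= 43375 * 0.7744
= 33589.6


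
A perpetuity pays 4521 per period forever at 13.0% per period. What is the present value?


PV = PMT / i
= 4521 / 0.13
= 34776.9231


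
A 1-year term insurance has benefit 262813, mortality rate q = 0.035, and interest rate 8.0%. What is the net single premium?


NSP = benefit * q * v
v = 1/(1+i) = 0.925926
NSP = 262813 * 0.035 * 0.925926
= 8517.088


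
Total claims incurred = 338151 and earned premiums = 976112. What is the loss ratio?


Loss ratio = claims / premiums
= 338151 / 976112
= 0.3464


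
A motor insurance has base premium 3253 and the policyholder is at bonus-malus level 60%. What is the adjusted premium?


adjusted = base * BM_level / 100
= 3253 * 60 / 100
= 3253 * 0.6
= 1951.8


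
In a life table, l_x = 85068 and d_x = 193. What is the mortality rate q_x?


q_x = d_x / l_x
= 193 / 85068
= 0.0023


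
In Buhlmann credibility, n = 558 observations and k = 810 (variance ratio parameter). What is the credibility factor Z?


Z = n / (n + k)
= 558 / (558 + 810)
= 558 / 1368
= 0.4079


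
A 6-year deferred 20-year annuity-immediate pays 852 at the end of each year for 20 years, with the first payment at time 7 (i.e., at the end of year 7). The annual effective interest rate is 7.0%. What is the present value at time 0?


PV at time 6 of the 20-year annuity-immediate:
a_n = 852 * (1-(1+0.07)^(-20))/0.07 = 9026.1001
Discount back 6 years to time 0:
PV = 9026.1001 * (1+0.07)^(-6)
= 9026.1001 * 0.666342
= 6014.4716


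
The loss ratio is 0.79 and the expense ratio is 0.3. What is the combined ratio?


Combined ratio = loss ratio + expense ratio
= 0.79 + 0.3
= 1.09


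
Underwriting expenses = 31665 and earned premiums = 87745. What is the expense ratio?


Expense ratio = expenses / premiums
= 31665 / 87745
= 0.3609


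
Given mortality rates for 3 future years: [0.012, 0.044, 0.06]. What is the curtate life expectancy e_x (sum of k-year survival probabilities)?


e_x = sum_{k=1}^{n} k_p_x
k_p_x values:
  1_p_x = 0.988
  2_p_x = 0.944528
  3_p_x = 0.887856
e_x = 2.8204


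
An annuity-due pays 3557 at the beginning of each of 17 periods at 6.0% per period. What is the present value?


PV_due = PMT * (1-(1+i)^(-n))/i * (1+i)
PV_immediate = 37267.6127
PV_due = 37267.6127 * 1.06
= 39503.6695


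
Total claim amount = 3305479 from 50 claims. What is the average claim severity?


severity = total / number
= 3305479 / 50
= 66109.58


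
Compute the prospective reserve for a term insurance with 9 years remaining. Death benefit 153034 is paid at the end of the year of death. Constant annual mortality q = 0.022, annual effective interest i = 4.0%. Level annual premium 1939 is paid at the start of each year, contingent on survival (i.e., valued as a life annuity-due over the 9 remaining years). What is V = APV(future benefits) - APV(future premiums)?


v = 1/(1+i) = 0.961538
APV(future benefits) per unit = sum_{k=0}^{8} k_p_x * q * v^(k+1) = 0.150768
APV(future benefits) = 153034 * 0.150768 = 23072.6333
Life annuity-due factor ä_{x:9} = sum_{k=0}^{8} k_p_x * v^k = 7.127216
APV(future premiums) = 1939 * 7.127216 = 13819.6709
V = 23072.6333 - 13819.6709
= 9252.9624


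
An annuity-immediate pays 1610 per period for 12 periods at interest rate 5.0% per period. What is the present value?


PV = PMT * (1 - (1+i)^(-n)) / i
= 1610 * (1 - (1+0.05)^(-12)) / 0.05
= 1610 * (1 - 0.556837) / 0.05
= 1610 * 8.863252
= 14269.8351


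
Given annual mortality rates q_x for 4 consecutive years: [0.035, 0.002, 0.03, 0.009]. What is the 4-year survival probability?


p_k = 1 - q_k for each year
Survival = product of (1 - q_k)
= 0.965 * 0.998 * 0.97 * 0.991
= 0.9258


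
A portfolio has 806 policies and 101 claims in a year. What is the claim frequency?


frequency = claims / policies
= 101 / 806
= 0.1253


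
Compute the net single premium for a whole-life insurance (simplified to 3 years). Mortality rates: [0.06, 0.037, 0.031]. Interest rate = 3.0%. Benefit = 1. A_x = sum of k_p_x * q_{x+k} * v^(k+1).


v = 0.970874
Year 0: k_p_x=1.0, q=0.06, term=0.058252
Year 1: k_p_x=0.94, q=0.037, term=0.032783
Year 2: k_p_x=0.90522, q=0.031, term=0.025681
A_x = 0.1167


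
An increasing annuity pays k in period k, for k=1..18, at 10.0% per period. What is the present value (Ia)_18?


(Ia)_n = sum_{k=1}^{n} k * v^k, v = 1/(1+i)
v = 0.909091
Sum computed term by term:
(Ia)_18 = 57.841


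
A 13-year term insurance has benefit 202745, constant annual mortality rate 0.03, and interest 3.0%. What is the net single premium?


NSP = benefit * sum_{k=0}^{n-1} k_p_x * q * v^(k+1)
With constant q=0.03, v=0.970874
Sum = 0.270851
NSP = 202745 * 0.270851
= 54913.6151


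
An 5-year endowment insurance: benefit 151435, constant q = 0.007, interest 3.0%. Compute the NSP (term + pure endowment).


Term component = 4789.1914
Pure endowment = 5_p_x * v^5 * benefit = 0.965487 * 0.862609 * 151435 = 126120.7024
NSP = 130909.8939


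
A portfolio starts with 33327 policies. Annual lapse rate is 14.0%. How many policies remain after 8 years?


remaining = initial * (1 - lapse)^years
= 33327 * (1 - 0.14)^8
= 33327 * 0.299218
= 9972.0359


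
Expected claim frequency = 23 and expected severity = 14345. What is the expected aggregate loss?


E[S] = E[N] * E[X]
= 23 * 14345
= 329935


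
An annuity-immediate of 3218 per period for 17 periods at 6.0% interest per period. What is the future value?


FV = PMT * ((1+i)^n - 1) / i
= 3218 * ((1.06)^17 - 1) / 0.06
= 3218 * (2.692773 - 1) / 0.06
= 90789.0471


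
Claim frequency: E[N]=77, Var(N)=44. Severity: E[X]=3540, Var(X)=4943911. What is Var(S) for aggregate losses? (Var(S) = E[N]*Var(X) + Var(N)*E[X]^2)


Var(S) = E[N]*Var(X) + Var(N)*E[X]^2
= 77*4943911 + 44*3540^2
= 380681147 + 551390400
= 9.3207e+08


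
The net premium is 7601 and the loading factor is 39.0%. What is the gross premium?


Gross = net * (1 + loading)
= 7601 * (1 + 0.39)
= 7601 * 1.39
= 10565.39


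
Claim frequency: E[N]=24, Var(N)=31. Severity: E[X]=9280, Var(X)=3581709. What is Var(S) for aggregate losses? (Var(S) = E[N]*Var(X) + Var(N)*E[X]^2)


Var(S) = E[N]*Var(X) + Var(N)*E[X]^2
= 24*3581709 + 31*9280^2
= 85961016 + 2669670400
= 2.7556e+09


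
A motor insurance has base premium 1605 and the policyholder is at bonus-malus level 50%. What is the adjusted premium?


adjusted = base * BM_level / 100
= 1605 * 50 / 100
= 1605 * 0.5
= 802.5


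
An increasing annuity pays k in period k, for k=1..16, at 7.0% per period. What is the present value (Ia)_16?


(Ia)_n = sum_{k=1}^{n} k * v^k, v = 1/(1+i)
v = 0.934579
Sum computed term by term:
(Ia)_16 = 66.9737


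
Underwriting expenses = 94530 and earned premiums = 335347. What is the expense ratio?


Expense ratio = expenses / premiums
= 94530 / 335347
= 0.2819


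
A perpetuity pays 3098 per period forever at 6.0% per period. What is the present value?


PV = PMT / i
= 3098 / 0.06
= 51633.3333


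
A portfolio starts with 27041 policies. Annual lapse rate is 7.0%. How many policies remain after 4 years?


remaining = initial * (1 - lapse)^years
= 27041 * (1 - 0.07)^4
= 27041 * 0.748052
= 20228.0744


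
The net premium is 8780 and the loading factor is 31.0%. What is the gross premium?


Gross = net * (1 + loading)
= 8780 * (1 + 0.31)
= 8780 * 1.31
= 11501.8


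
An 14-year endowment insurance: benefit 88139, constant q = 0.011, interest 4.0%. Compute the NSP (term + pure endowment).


Term component = 9607.2529
Pure endowment = 14_p_x * v^14 * benefit = 0.856541 * 0.577475 * 88139 = 43596.2818
NSP = 53203.5347


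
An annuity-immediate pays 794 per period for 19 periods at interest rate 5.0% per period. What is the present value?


PV = PMT * (1 - (1+i)^(-n)) / i
= 794 * (1 - (1+0.05)^(-19)) / 0.05
= 794 * (1 - 0.395734) / 0.05
= 794 * 12.085321
= 9595.7448


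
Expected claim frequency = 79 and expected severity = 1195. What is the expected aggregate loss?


E[S] = E[N] * E[X]
= 79 * 1195
= 94405


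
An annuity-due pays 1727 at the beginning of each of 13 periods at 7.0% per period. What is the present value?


PV_due = PMT * (1-(1+i)^(-n))/i * (1+i)
PV_immediate = 14433.6628
PV_due = 14433.6628 * 1.07
= 15444.0192


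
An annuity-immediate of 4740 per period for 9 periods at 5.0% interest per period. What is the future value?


FV = PMT * ((1+i)^n - 1) / i
= 4740 * ((1.05)^9 - 1) / 0.05
= 4740 * (1.551328 - 1) / 0.05
= 52265.9149


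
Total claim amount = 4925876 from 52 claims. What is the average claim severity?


severity = total / number
= 4925876 / 52
= 94728.3846


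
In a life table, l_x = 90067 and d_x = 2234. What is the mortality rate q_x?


q_x = d_x / l_x
= 2234 / 90067
= 0.0248


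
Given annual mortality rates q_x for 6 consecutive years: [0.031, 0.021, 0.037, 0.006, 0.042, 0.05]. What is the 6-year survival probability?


p_k = 1 - q_k for each year
Survival = product of (1 - q_k)
= 0.969 * 0.979 * 0.963 * 0.994 * 0.958 * 0.95
= 0.8264


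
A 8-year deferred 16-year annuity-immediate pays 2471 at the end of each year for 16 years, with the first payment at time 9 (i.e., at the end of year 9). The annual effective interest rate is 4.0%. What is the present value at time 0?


PV at time 8 of the 16-year annuity-immediate:
a_n = 2471 * (1-(1+0.04)^(-16))/0.04 = 28792.8224
Discount back 8 years to time 0:
PV = 28792.8224 * (1+0.04)^(-8)
= 28792.8224 * 0.73069
= 21038.6333


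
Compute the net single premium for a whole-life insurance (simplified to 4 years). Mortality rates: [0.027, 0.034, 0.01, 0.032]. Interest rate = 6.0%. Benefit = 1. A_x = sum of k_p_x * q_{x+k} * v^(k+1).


v = 0.943396
Year 0: k_p_x=1.0, q=0.027, term=0.025472
Year 1: k_p_x=0.973, q=0.034, term=0.029443
Year 2: k_p_x=0.939918, q=0.01, term=0.007892
Year 3: k_p_x=0.930519, q=0.032, term=0.023586
A_x = 0.0864


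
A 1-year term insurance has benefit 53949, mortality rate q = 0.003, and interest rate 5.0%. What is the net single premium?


NSP = benefit * q * v
v = 1/(1+i) = 0.952381
NSP = 53949 * 0.003 * 0.952381
= 154.14


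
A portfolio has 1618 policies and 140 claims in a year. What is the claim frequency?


frequency = claims / policies
= 140 / 1618
= 0.0865


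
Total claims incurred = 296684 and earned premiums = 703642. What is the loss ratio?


Loss ratio = claims / premiums
= 296684 / 703642
= 0.4216


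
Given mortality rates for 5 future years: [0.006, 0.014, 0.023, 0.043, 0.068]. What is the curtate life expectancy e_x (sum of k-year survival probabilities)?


e_x = sum_{k=1}^{n} k_p_x
k_p_x values:
  1_p_x = 0.994
  2_p_x = 0.980084
  3_p_x = 0.957542
  4_p_x = 0.916368
  5_p_x = 0.854055
e_x = 4.702


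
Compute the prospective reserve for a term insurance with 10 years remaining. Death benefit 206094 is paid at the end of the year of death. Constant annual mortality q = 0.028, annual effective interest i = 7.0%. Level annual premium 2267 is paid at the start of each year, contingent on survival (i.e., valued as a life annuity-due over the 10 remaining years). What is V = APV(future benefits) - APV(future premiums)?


v = 1/(1+i) = 0.934579
APV(future benefits) per unit = sum_{k=0}^{9} k_p_x * q * v^(k+1) = 0.17638
APV(future benefits) = 206094 * 0.17638 = 36350.8361
Life annuity-due factor ä_{x:10} = sum_{k=0}^{9} k_p_x * v^k = 6.740231
APV(future premiums) = 2267 * 6.740231 = 15280.1044
V = 36350.8361 - 15280.1044
= 21070.7316


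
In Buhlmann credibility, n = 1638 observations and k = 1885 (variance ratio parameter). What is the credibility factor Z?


Z = n / (n + k)
= 1638 / (1638 + 1885)
= 1638 / 3523
= 0.4649


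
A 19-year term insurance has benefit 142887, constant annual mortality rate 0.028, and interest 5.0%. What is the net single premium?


NSP = benefit * sum_{k=0}^{n-1} k_p_x * q * v^(k+1)
With constant q=0.028, v=0.952381
Sum = 0.276156
NSP = 142887 * 0.276156
= 39459.1253


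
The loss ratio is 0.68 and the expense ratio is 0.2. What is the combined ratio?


Combined ratio = loss ratio + expense ratio
= 0.68 + 0.2
= 0.88


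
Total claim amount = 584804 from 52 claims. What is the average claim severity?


severity = total / number
= 584804 / 52
= 11246.2308


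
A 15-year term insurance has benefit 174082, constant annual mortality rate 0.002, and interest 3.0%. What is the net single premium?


NSP = benefit * sum_{k=0}^{n-1} k_p_x * q * v^(k+1)
With constant q=0.002, v=0.970874
Sum = 0.02357
NSP = 174082 * 0.02357
= 4103.1851


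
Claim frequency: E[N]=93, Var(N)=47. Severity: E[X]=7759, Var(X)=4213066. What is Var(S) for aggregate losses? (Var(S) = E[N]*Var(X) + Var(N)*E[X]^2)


Var(S) = E[N]*Var(X) + Var(N)*E[X]^2
= 93*4213066 + 47*7759^2
= 391815138 + 2829497807
= 3.2213e+09


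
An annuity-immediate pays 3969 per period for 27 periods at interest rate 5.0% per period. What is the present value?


PV = PMT * (1 - (1+i)^(-n)) / i
= 3969 * (1 - (1+0.05)^(-27)) / 0.05
= 3969 * (1 - 0.267848) / 0.05
= 3969 * 14.643034
= 58118.2004


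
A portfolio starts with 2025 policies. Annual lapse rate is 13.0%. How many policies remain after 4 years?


remaining = initial * (1 - lapse)^years
= 2025 * (1 - 0.13)^4
= 2025 * 0.572898
= 1160.1177


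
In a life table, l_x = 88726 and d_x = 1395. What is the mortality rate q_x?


q_x = d_x / l_x
= 1395 / 88726
= 0.0157


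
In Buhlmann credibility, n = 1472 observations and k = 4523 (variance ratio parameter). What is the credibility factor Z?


Z = n / (n + k)
= 1472 / (1472 + 4523)
= 1472 / 5995
= 0.2455


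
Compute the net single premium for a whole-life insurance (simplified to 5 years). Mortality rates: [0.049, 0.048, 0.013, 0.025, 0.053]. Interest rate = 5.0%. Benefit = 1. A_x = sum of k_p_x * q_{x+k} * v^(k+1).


v = 0.952381
Year 0: k_p_x=1.0, q=0.049, term=0.046667
Year 1: k_p_x=0.951, q=0.048, term=0.041404
Year 2: k_p_x=0.905352, q=0.013, term=0.010167
Year 3: k_p_x=0.893582, q=0.025, term=0.018379
Year 4: k_p_x=0.871243, q=0.053, term=0.03618
A_x = 0.1528


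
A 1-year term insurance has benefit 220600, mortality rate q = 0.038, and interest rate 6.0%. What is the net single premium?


NSP = benefit * q * v
v = 1/(1+i) = 0.943396
NSP = 220600 * 0.038 * 0.943396
= 7908.3019


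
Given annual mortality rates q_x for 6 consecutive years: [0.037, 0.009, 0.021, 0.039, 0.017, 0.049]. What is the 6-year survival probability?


p_k = 1 - q_k for each year
Survival = product of (1 - q_k)
= 0.963 * 0.991 * 0.979 * 0.961 * 0.983 * 0.951
= 0.8393


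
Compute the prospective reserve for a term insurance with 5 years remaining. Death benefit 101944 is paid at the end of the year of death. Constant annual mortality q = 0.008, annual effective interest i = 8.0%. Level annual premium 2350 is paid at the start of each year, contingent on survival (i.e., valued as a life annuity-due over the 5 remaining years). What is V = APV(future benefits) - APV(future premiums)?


v = 1/(1+i) = 0.925926
APV(future benefits) per unit = sum_{k=0}^{4} k_p_x * q * v^(k+1) = 0.031473
APV(future benefits) = 101944 * 0.031473 = 3208.5301
Life annuity-due factor ä_{x:5} = sum_{k=0}^{4} k_p_x * v^k = 4.248917
APV(future premiums) = 2350 * 4.248917 = 9984.9543
V = 3208.5301 - 9984.9543
= -6776.4242


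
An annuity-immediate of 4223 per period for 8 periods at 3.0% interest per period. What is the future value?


FV = PMT * ((1+i)^n - 1) / i
= 4223 * ((1.03)^8 - 1) / 0.03
= 4223 * (1.26677 - 1) / 0.03
= 37552.3351


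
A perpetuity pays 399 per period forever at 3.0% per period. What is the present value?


PV = PMT / i
= 399 / 0.03
= 13300.0


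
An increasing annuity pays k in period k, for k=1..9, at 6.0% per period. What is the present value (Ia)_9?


(Ia)_n = sum_{k=1}^{n} k * v^k, v = 1/(1+i)
v = 0.943396
Sum computed term by term:
(Ia)_9 = 31.3785


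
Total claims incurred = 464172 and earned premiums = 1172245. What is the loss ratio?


Loss ratio = claims / premiums
= 464172 / 1172245
= 0.396


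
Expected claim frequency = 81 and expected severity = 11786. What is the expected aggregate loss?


E[S] = E[N] * E[X]
= 81 * 11786
= 954666


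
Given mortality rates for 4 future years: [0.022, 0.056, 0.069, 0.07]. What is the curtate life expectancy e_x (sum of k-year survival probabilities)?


e_x = sum_{k=1}^{n} k_p_x
k_p_x values:
  1_p_x = 0.978
  2_p_x = 0.923232
  3_p_x = 0.859529
  4_p_x = 0.799362
e_x = 3.5601


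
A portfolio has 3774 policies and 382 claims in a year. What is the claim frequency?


frequency = claims / policies
= 382 / 3774
= 0.1012


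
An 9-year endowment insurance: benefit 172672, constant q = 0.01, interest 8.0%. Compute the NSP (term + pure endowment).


Term component = 10418.1448
Pure endowment = 9_p_x * v^9 * benefit = 0.913517 * 0.500249 * 172672 = 78908.6969
NSP = 89326.8417


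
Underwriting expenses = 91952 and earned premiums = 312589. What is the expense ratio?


Expense ratio = expenses / premiums
= 91952 / 312589
= 0.2942


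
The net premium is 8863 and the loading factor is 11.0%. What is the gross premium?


Gross = net * (1 + loading)
= 8863 * (1 + 0.11)
= 8863 * 1.11
= 9837.93


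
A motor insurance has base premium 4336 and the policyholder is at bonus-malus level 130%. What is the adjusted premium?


adjusted = base * BM_level / 100
= 4336 * 130 / 100
= 4336 * 1.3
= 5636.8


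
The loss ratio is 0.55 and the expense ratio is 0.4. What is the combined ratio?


Combined ratio = loss ratio + expense ratio
= 0.55 + 0.4
= 0.95


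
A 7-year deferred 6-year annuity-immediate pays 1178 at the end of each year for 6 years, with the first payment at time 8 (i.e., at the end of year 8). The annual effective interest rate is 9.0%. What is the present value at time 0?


PV at time 7 of the 6-year annuity-immediate:
a_n = 1178 * (1-(1+0.09)^(-6))/0.09 = 5284.4121
Discount back 7 years to time 0:
PV = 5284.4121 * (1+0.09)^(-7)
= 5284.4121 * 0.547034
= 2890.7544


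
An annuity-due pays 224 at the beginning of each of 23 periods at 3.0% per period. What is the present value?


PV_due = PMT * (1-(1+i)^(-n))/i * (1+i)
PV_immediate = 3683.3683
PV_due = 3683.3683 * 1.03
= 3793.8693


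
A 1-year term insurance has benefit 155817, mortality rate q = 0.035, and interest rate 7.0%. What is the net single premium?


NSP = benefit * q * v
v = 1/(1+i) = 0.934579
NSP = 155817 * 0.035 * 0.934579
= 5096.8178


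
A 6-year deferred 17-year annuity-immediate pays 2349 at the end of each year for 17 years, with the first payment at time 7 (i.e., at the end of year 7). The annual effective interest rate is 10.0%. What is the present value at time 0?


PV at time 6 of the 17-year annuity-immediate:
a_n = 2349 * (1-(1+0.1)^(-17))/0.1 = 18842.6287
Discount back 6 years to time 0:
PV = 18842.6287 * (1+0.1)^(-6)
= 18842.6287 * 0.564474
= 10636.1727


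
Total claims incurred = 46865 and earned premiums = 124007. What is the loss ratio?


Loss ratio = claims / premiums
= 46865 / 124007
= 0.3779


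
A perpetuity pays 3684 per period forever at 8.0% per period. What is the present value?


PV = PMT / i
= 3684 / 0.08
= 46050.0


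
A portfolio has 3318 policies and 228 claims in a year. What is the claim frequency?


frequency = claims / policies
= 228 / 3318
= 0.0687


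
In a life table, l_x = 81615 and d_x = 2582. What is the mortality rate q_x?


q_x = d_x / l_x
= 2582 / 81615
= 0.0316


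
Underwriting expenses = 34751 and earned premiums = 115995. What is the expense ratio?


Expense ratio = expenses / premiums
= 34751 / 115995
= 0.2996


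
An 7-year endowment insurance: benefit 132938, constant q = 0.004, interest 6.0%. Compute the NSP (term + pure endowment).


Term component = 2935.7904
Pure endowment = 7_p_x * v^7 * benefit = 0.972334 * 0.665057 * 132938 = 85965.3534
NSP = 88901.1438


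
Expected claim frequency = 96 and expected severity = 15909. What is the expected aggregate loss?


E[S] = E[N] * E[X]
= 96 * 15909
= 1.5273e+06


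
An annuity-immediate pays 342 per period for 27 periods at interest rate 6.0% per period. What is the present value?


PV = PMT * (1 - (1+i)^(-n)) / i
= 342 * (1 - (1+0.06)^(-27)) / 0.06
= 342 * (1 - 0.207368) / 0.06
= 342 * 13.210534
= 4518.0027


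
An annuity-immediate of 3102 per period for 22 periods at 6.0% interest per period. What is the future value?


FV = PMT * ((1+i)^n - 1) / i
= 3102 * ((1.06)^22 - 1) / 0.06
= 3102 * (3.603537 - 1) / 0.06
= 134602.8844


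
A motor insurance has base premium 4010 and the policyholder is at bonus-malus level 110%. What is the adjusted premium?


adjusted = base * BM_level / 100
= 4010 * 110 / 100
= 4010 * 1.1
= 4411.0


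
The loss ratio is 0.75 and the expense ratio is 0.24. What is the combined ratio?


Combined ratio = loss ratio + expense ratio
= 0.75 + 0.24
= 0.99


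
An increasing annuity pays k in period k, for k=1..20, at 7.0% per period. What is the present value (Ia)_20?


(Ia)_n = sum_{k=1}^{n} k * v^k, v = 1/(1+i)
v = 0.934579
Sum computed term by term:
(Ia)_20 = 88.1031


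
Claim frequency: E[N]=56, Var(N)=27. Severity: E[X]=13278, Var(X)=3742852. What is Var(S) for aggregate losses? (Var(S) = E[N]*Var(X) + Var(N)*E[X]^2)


Var(S) = E[N]*Var(X) + Var(N)*E[X]^2
= 56*3742852 + 27*13278^2
= 209599712 + 4760242668
= 4.9698e+09


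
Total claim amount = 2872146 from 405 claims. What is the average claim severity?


severity = total / number
= 2872146 / 405
= 7091.7185


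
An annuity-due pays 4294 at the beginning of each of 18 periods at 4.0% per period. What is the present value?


PV_due = PMT * (1-(1+i)^(-n))/i * (1+i)
PV_immediate = 54359.0212
PV_due = 54359.0212 * 1.04
= 56533.3821


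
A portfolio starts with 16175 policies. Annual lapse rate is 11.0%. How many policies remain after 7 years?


remaining = initial * (1 - lapse)^years
= 16175 * (1 - 0.11)^7
= 16175 * 0.442313
= 7154.4184


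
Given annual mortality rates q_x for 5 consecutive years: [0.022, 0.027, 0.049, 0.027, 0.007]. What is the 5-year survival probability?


p_k = 1 - q_k for each year
Survival = product of (1 - q_k)
= 0.978 * 0.973 * 0.951 * 0.973 * 0.993
= 0.8744


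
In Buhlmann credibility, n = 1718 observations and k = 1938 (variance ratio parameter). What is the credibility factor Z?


Z = n / (n + k)
= 1718 / (1718 + 1938)
= 1718 / 3656
= 0.4699


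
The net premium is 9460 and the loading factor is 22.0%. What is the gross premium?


Gross = net * (1 + loading)
= 9460 * (1 + 0.22)
= 9460 * 1.22
= 11541.2


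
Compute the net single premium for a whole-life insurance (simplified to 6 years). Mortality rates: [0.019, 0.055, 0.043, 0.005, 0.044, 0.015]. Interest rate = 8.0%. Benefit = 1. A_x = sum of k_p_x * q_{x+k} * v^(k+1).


v = 0.925926
Year 0: k_p_x=1.0, q=0.019, term=0.017593
Year 1: k_p_x=0.981, q=0.055, term=0.046258
Year 2: k_p_x=0.927045, q=0.043, term=0.031644
Year 3: k_p_x=0.887182, q=0.005, term=0.003261
Year 4: k_p_x=0.882746, q=0.044, term=0.026434
Year 5: k_p_x=0.843905, q=0.015, term=0.007977
A_x = 0.1332


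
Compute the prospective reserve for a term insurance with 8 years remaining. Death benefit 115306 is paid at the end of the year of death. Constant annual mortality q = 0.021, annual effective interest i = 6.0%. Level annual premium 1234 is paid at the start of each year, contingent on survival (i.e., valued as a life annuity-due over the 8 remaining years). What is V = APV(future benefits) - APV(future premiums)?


v = 1/(1+i) = 0.943396
APV(future benefits) per unit = sum_{k=0}^{7} k_p_x * q * v^(k+1) = 0.121998
APV(future benefits) = 115306 * 0.121998 = 14067.0683
Life annuity-due factor ä_{x:8} = sum_{k=0}^{7} k_p_x * v^k = 6.15798
APV(future premiums) = 1234 * 6.15798 = 7598.947
V = 14067.0683 - 7598.947
= 6468.1212


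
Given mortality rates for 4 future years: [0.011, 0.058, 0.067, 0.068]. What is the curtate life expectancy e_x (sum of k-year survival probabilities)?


e_x = sum_{k=1}^{n} k_p_x
k_p_x values:
  1_p_x = 0.989
  2_p_x = 0.931638
  3_p_x = 0.869218
  4_p_x = 0.810111
e_x = 3.6


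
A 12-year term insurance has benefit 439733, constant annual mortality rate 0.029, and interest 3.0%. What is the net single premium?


NSP = benefit * sum_{k=0}^{n-1} k_p_x * q * v^(k+1)
With constant q=0.029, v=0.970874
Sum = 0.24935
NSP = 439733 * 0.24935
= 109647.4284


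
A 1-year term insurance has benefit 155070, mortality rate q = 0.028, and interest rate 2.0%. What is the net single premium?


NSP = benefit * q * v
v = 1/(1+i) = 0.980392
NSP = 155070 * 0.028 * 0.980392
= 4256.8235


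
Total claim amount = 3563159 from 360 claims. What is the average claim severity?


severity = total / number
= 3563159 / 360
= 9897.6639


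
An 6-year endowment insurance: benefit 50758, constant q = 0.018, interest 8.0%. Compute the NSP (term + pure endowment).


Term component = 4054.5151
Pure endowment = 6_p_x * v^6 * benefit = 0.896745 * 0.63017 * 50758 = 28683.4176
NSP = 32737.9327


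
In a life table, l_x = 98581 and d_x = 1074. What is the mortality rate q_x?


q_x = d_x / l_x
= 1074 / 98581
= 0.0109


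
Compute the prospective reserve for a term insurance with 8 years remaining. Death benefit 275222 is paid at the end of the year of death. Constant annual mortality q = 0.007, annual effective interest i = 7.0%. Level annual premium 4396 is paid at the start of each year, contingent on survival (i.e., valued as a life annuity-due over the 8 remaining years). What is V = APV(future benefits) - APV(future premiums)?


v = 1/(1+i) = 0.934579
APV(future benefits) per unit = sum_{k=0}^{7} k_p_x * q * v^(k+1) = 0.040891
APV(future benefits) = 275222 * 0.040891 = 11253.977
Life annuity-due factor ä_{x:8} = sum_{k=0}^{7} k_p_x * v^k = 6.250412
APV(future premiums) = 4396 * 6.250412 = 27476.8091
V = 11253.977 - 27476.8091
= -16222.8322


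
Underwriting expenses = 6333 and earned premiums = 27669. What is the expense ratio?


Expense ratio = expenses / premiums
= 6333 / 27669
= 0.2289


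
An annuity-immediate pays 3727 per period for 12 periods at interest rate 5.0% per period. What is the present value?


PV = PMT * (1 - (1+i)^(-n)) / i
= 3727 * (1 - (1+0.05)^(-12)) / 0.05
= 3727 * (1 - 0.556837) / 0.05
= 3727 * 8.863252
= 33033.3388


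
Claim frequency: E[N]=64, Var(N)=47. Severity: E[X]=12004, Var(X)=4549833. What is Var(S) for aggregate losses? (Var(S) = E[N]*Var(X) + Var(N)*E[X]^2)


Var(S) = E[N]*Var(X) + Var(N)*E[X]^2
= 64*4549833 + 47*12004^2
= 291189312 + 6772512752
= 7.0637e+09


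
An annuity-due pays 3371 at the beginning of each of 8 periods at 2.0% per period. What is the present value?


PV_due = PMT * (1-(1+i)^(-n))/i * (1+i)
PV_immediate = 24694.1979
PV_due = 24694.1979 * 1.02
= 25188.0819


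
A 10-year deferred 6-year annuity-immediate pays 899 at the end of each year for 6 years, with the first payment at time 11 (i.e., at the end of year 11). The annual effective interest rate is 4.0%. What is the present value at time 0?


PV at time 10 of the 6-year annuity-immediate:
a_n = 899 * (1-(1+0.04)^(-6))/0.04 = 4712.681
Discount back 10 years to time 0:
PV = 4712.681 * (1+0.04)^(-10)
= 4712.681 * 0.675564
= 3183.7184


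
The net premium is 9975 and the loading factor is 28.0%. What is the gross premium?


Gross = net * (1 + loading)
= 9975 * (1 + 0.28)
= 9975 * 1.28
= 12768.0


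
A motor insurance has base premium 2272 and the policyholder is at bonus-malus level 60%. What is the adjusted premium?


adjusted = base * BM_level / 100
= 2272 * 60 / 100
= 2272 * 0.6
= 1363.2


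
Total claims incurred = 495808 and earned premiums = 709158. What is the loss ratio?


Loss ratio = claims / premiums
= 495808 / 709158
= 0.6992


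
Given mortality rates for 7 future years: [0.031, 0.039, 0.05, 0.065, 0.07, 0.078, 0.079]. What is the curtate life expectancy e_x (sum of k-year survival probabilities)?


e_x = sum_{k=1}^{n} k_p_x
k_p_x values:
  1_p_x = 0.969
  2_p_x = 0.931209
  3_p_x = 0.884649
  4_p_x = 0.827146
  5_p_x = 0.769246
  6_p_x = 0.709245
  7_p_x = 0.653215
e_x = 5.7437


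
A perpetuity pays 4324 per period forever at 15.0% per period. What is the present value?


PV = PMT / i
= 4324 / 0.15
= 28826.6667


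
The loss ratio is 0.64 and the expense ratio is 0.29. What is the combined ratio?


Combined ratio = loss ratio + expense ratio
= 0.64 + 0.29
= 0.93


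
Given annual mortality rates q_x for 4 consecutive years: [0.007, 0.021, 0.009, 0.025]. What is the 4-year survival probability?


p_k = 1 - q_k for each year
Survival = product of (1 - q_k)
= 0.993 * 0.979 * 0.991 * 0.975
= 0.9393


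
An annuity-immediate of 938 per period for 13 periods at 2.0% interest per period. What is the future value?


FV = PMT * ((1+i)^n - 1) / i
= 938 * ((1.02)^13 - 1) / 0.02
= 938 * (1.293607 - 1) / 0.02
= 13770.151


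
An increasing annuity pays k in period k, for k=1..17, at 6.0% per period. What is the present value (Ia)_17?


(Ia)_n = sum_{k=1}^{n} k * v^k, v = 1/(1+i)
v = 0.943396
Sum computed term by term:
(Ia)_17 = 79.8783


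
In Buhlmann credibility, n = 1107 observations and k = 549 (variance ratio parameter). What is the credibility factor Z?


Z = n / (n + k)
= 1107 / (1107 + 549)
= 1107 / 1656
= 0.6685


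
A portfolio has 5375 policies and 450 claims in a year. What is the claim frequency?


frequency = claims / policies
= 450 / 5375
= 0.0837


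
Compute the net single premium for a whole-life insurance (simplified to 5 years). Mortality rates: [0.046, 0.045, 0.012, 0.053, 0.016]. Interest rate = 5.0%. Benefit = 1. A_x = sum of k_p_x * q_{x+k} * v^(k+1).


v = 0.952381
Year 0: k_p_x=1.0, q=0.046, term=0.04381
Year 1: k_p_x=0.954, q=0.045, term=0.038939
Year 2: k_p_x=0.91107, q=0.012, term=0.009444
Year 3: k_p_x=0.900137, q=0.053, term=0.039249
Year 4: k_p_x=0.85243, q=0.016, term=0.010686
A_x = 0.1421


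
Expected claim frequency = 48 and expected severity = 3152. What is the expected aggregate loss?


E[S] = E[N] * E[X]
= 48 * 3152
= 151296


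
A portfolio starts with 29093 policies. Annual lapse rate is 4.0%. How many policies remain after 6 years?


remaining = initial * (1 - lapse)^years
= 29093 * (1 - 0.04)^6
= 29093 * 0.782758
= 22772.7724


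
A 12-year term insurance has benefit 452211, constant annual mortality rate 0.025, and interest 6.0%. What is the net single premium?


NSP = benefit * sum_{k=0}^{n-1} k_p_x * q * v^(k+1)
With constant q=0.025, v=0.943396
Sum = 0.186246
NSP = 452211 * 0.186246
= 84222.6271


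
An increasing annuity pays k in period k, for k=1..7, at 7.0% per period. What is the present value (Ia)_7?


(Ia)_n = sum_{k=1}^{n} k * v^k, v = 1/(1+i)
v = 0.934579
Sum computed term by term:
(Ia)_7 = 20.1042


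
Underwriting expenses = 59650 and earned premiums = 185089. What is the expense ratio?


Expense ratio = expenses / premiums
= 59650 / 185089
= 0.3223


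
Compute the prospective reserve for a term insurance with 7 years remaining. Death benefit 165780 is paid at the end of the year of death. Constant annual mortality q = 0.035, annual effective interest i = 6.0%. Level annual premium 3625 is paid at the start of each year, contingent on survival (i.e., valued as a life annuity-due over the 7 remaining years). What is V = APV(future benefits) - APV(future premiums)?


v = 1/(1+i) = 0.943396
APV(future benefits) per unit = sum_{k=0}^{6} k_p_x * q * v^(k+1) = 0.177482
APV(future benefits) = 165780 * 0.177482 = 29422.9796
Life annuity-due factor ä_{x:7} = sum_{k=0}^{6} k_p_x * v^k = 5.375172
APV(future premiums) = 3625 * 5.375172 = 19484.9972
V = 29422.9796 - 19484.9972
= 9937.9824


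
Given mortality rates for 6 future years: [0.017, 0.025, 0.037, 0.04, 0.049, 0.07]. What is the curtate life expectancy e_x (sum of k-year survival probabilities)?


e_x = sum_{k=1}^{n} k_p_x
k_p_x values:
  1_p_x = 0.983
  2_p_x = 0.958425
  3_p_x = 0.922963
  4_p_x = 0.886045
  5_p_x = 0.842629
  6_p_x = 0.783645
e_x = 5.3767


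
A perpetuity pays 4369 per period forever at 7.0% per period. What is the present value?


PV = PMT / i
= 4369 / 0.07
= 62414.2857


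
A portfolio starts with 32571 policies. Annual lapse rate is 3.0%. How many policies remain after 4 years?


remaining = initial * (1 - lapse)^years
= 32571 * (1 - 0.03)^4
= 32571 * 0.885293
= 28834.8721


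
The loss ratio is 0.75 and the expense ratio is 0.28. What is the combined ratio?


Combined ratio = loss ratio + expense ratio
= 0.75 + 0.28
= 1.03


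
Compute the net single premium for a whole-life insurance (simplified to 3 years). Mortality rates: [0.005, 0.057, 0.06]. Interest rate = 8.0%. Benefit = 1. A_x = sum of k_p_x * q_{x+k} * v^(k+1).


v = 0.925926
Year 0: k_p_x=1.0, q=0.005, term=0.00463
Year 1: k_p_x=0.995, q=0.057, term=0.048624
Year 2: k_p_x=0.938285, q=0.06, term=0.04469
A_x = 0.0979


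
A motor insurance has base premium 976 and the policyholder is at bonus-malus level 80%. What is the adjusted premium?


adjusted = base * BM_level / 100
= 976 * 80 / 100
= 976 * 0.8
= 780.8


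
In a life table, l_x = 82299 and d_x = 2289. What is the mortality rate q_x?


q_x = d_x / l_x
= 2289 / 82299
= 0.0278


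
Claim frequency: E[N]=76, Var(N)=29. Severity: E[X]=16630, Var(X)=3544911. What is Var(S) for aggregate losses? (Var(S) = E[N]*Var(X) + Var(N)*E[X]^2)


Var(S) = E[N]*Var(X) + Var(N)*E[X]^2
= 76*3544911 + 29*16630^2
= 269413236 + 8020150100
= 8.2896e+09
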